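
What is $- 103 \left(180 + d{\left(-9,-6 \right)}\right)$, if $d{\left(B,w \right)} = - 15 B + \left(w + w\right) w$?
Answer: $-39861$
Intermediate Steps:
$d{\left(B,w \right)} = - 15 B + 2 w^{2}$ ($d{\left(B,w \right)} = - 15 B + 2 w w = - 15 B + 2 w^{2}$)
$- 103 \left(180 + d{\left(-9,-6 \right)}\right) = - 103 \left(180 + \left(\left(-15\right) \left(-9\right) + 2 \left(-6\right)^{2}\right)\right) = - 103 \left(180 + \left(135 + 2 \cdot 36\right)\right) = - 103 \left(180 + \left(135 + 72\right)\right) = - 103 \left(180 + 207\right) = \left(-103\right) 387 = -39861$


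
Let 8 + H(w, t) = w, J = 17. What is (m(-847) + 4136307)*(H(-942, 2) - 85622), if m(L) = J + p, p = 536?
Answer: -358136243920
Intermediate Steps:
H(w, t) = -8 + w
m(L) = 553 (m(L) = 17 + 536 = 553)
(m(-847) + 4136307)*(H(-942, 2) - 85622) = (553 + 4136307)*((-8 - 942) - 85622) = 4136860*(-950 - 85622) = 4136860*(-86572) = -358136243920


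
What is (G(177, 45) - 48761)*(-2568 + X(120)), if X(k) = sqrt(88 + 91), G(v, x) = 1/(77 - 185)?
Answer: 1126964446/9 - 5266189*sqrt(179)/108 ≈ 1.2457e+8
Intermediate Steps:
G(v, x) = -1/108 (G(v, x) = 1/(-108) = -1/108)
X(k) = sqrt(179)
(G(177, 45) - 48761)*(-2568 + X(120)) = (-1/108 - 48761)*(-2568 + sqrt(179)) = -5266189*(-2568 + sqrt(179))/108 = 1126964446/9 - 5266189*sqrt(179)/108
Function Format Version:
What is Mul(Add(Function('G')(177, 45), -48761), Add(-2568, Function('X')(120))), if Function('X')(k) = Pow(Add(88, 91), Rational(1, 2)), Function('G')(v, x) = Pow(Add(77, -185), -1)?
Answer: Add(Rational(1126964446, 9), Mul(Rational(-5266189, 108), Pow(179, Rational(1, 2)))) ≈ 1.2457e+8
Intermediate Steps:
Function('G')(v, x) = Rational(-1, 108) (Function('G')(v, x) = Pow(-108, -1) = Rational(-1, 108))
Function('X')(k) = Pow(179, Rational(1, 2))
Mul(Add(Function('G')(177, 45), -48761), Add(-2568, Function('X')(120))) = Mul(Add(Rational(-1, 108), -48761), Add(-2568, Pow(179, Rational(1, 2)))) = Mul(Rational(-5266189, 108), Add(-2568, Pow(179, Rational(1, 2)))) = Add(Rational(1126964446, 9), Mul(Rational(-5266189, 108), Pow(179, Rational(1, 2))))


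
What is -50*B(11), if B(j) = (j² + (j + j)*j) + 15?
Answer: -18900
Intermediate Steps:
B(j) = 15 + 3*j² (B(j) = (j² + (2*j)*j) + 15 = (j² + 2*j²) + 15 = 3*j² + 15 = 15 + 3*j²)
-50*B(11) = -50*(15 + 3*11²) = -50*(15 + 3*121) = -50*(15 + 363) = -50*378 = -18900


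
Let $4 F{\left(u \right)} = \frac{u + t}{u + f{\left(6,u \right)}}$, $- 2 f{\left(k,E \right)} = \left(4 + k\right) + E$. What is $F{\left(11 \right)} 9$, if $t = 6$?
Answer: $\frac{153}{2} \approx 76.5$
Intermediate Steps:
$f{\left(k,E \right)} = -2 - \frac{E}{2} - \frac{k}{2}$ ($f{\left(k,E \right)} = - \frac{\left(4 + k\right) + E}{2} = - \frac{4 + E + k}{2} = -2 - \frac{E}{2} - \frac{k}{2}$)
$F{\left(u \right)} = \frac{6 + u}{4 \left(-5 + \frac{u}{2}\right)}$ ($F{\left(u \right)} = \frac{\left(u + 6\right) \frac{1}{u - \left(5 + \frac{u}{2}\right)}}{4} = \frac{\left(6 + u\right) \frac{1}{u - \left(5 + \frac{u}{2}\right)}}{4} = \frac{\left(6 + u\right) \frac{1}{-5 + \frac{u}{2}}}{4} = \frac{\frac{1}{-5 + \frac{u}{2}} \left(6 + u\right)}{4} = \frac{6 + u}{4 \left(-5 + \frac{u}{2}\right)}$)
$F{\left(11 \right)} 9 = \frac{6 + 11}{2 \left(-10 + 11\right)} 9 = \frac{1}{2} \cdot 1^{-1} \cdot 17 \cdot 9 = \frac{1}{2} \cdot 1 \cdot 17 \cdot 9 = \frac{17}{2} \cdot 9 = \frac{153}{2}$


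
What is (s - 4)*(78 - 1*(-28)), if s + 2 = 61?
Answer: 5830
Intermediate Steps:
s = 59 (s = -2 + 61 = 59)
(s - 4)*(78 - 1*(-28)) = (59 - 4)*(78 - 1*(-28)) = 55*(78 + 28) = 55*106 = 5830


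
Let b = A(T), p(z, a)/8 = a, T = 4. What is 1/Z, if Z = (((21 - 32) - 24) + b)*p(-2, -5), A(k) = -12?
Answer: 1/1880 ≈ 0.00053191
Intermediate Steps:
p(z, a) = 8*a
b = -12
Z = 1880 (Z = (((21 - 32) - 24) - 12)*(8*(-5)) = ((-11 - 24) - 12)*(-40) = (-35 - 12)*(-40) = -47*(-40) = 1880)
1/Z = 1/1880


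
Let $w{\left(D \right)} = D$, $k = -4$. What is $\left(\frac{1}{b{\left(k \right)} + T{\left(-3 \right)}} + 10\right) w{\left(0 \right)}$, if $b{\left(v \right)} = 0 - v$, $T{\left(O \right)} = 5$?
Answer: $0$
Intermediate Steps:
$b{\left(v \right)} = - v$
$\left(\frac{1}{b{\left(k \right)} + T{\left(-3 \right)}} + 10\right) w{\left(0 \right)} = \left(\frac{1}{\left(-1\right) \left(-4\right) + 5} + 10\right) 0 = \left(\frac{1}{4 + 5} + 10\right) 0 = \left(\frac{1}{9} + 10\right) 0 = \frac{91}{9} \cdot 0 = 0$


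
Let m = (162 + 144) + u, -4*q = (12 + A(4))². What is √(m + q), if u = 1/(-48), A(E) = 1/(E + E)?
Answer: √620295/48 ≈ 16.408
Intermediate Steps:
A(E) = 1/(2*E)
q = -9409/256 (q = -(12 + (½)/4)²/4 = -(12 + (½)*(¼))²/4 = -(12 + ⅛)²/4 = -(97/8)²/4 = -¼*9409/64 = -9409/256 ≈ -36.754)
u = -1/48 ≈ -0.020833
m = 14687/48 (m = (162 + 144) - 1/48 = 306 - 1/48 = 14687/48 ≈ 305.98)
√(m + q) = √(14687/48 - 9409/256) = √(206765/768) = √620295/48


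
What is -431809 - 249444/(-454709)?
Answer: -196347189137/454709 ≈ -4.3181e+5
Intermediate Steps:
-431809 - 249444/(-454709) = -431809 - 249444*(-1/454709) = -431809 + 249444/454709 = -196347189137/454709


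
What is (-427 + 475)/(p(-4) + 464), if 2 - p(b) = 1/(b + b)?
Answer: 128/1243 ≈ 0.10298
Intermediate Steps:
p(b) = 2 - 1/(2*b) (p(b) = 2 - 1/(b + b) = 2 - 1/(2*b))
(-427 + 475)/(p(-4) + 464) = (-427 + 475)/((2 - ½/(-4)) + 464) = 48/((2 - ½*(-¼)) + 464) = 48/((2 + ⅛) + 464) = 48/(17/8 + 464) = 48/(3729/8) = 48*(8/3729) = 128/1243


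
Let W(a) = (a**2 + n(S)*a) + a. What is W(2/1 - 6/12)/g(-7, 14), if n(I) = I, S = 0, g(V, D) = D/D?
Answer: 15/4 ≈ 3.7500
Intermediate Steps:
g(V, D) = 1
W(a) = a + a**2 (W(a) = (a**2 + 0*a) + a = (a**2 + 0) + a = a**2 + a = a + a**2)
W(2/1 - 6/12)/g(-7, 14) = ((2/1 - 6/12)*(1 + (2/1 - 6/12)))/1 = ((2*1 - 6*1/12)*(1 + (2*1 - 6*1/12)))*1 = ((2 - 1/2)*(1 + (2 - 1/2)))*1 = (3*(1 + 3/2)/2)*1 = ((3/2)*(5/2))*1 = (15/4)*1 = 15/4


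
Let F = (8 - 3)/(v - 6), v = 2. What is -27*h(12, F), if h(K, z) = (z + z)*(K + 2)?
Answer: 945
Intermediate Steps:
F = -5/4 (F = (8 - 3)/(2 - 6) = 5/(-4) = 5*(-1/4) = -5/4 ≈ -1.2500)
h(K, z) = 2*z*(2 + K) (h(K, z) = (2*z)*(2 + K) = 2*z*(2 + K))
-27*h(12, F) = -54*(-5)*(2 + 12)/4 = -54*(-5)*14/4 = -27*(-35) = 945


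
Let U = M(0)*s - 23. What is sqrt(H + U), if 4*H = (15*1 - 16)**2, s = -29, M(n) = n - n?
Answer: I*sqrt(91)/2 ≈ 4.7697*I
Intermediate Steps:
M(n) = 0
H = 1/4 (H = (15*1 - 16)**2/4 = (15 - 16)**2/4 = (1/4)*(-1)**2 = (1/4)*1 = 1/4 ≈ 0.25000)
U = -23 (U = 0*(-29) - 23 = 0 - 23 = -23)
sqrt(H + U) = sqrt(1/4 - 23) = sqrt(-91/4) = I*sqrt(91)/2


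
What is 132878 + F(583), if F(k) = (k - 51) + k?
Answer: 133993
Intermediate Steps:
F(k) = -51 + 2*k (F(k) = (-51 + k) + k = -51 + 2*k)
132878 + F(583) = 132878 + (-51 + 2*583) = 132878 + (-51 + 1166) = 132878 + 1115 = 133993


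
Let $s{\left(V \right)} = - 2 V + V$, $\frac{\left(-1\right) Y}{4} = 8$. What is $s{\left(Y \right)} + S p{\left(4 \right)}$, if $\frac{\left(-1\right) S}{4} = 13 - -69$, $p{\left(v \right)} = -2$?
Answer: $688$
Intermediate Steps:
$Y = -32$ ($Y = \left(-4\right) 8 = -32$)
$s{\left(V \right)} = - V$
$S = -328$ ($S = - 4 \left(13 - -69\right) = - 4 \left(13 + 69\right) = \left(-4\right) 82 = -328$)
$s{\left(Y \right)} + S p{\left(4 \right)} = \left(-1\right) \left(-32\right) - -656 = 32 + 656 = 688$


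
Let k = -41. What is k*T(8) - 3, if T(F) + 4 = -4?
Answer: 325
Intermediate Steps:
T(F) = -8 (T(F) = -4 - 4 = -8)
k*T(8) - 3 = -41*(-8) - 3 = 328 - 3 = 325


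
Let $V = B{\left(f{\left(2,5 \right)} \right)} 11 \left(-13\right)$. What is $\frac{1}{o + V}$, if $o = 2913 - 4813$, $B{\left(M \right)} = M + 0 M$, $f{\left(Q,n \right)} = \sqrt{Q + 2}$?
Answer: $- \frac{1}{2186} \approx -0.00045746$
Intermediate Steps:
$f{\left(Q,n \right)} = \sqrt{2 + Q}$
$B{\left(M \right)} = M$ ($B{\left(M \right)} = M + 0 = M$)
$o = -1900$
$V = -286$ ($V = \sqrt{2 + 2} \cdot 11 \left(-13\right) = \sqrt{4} \cdot 11 \left(-13\right) = 2 \cdot 11 \left(-13\right) = 22 \left(-13\right) = -286$)
$\frac{1}{o + V} = \frac{1}{-1900 - 286} = \frac{1}{-2186} = - \frac{1}{2186}$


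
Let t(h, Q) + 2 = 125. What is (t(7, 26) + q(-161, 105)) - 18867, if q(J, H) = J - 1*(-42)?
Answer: -18863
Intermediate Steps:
q(J, H) = 42 + J (q(J, H) = J + 42 = 42 + J)
t(h, Q) = 123 (t(h, Q) = -2 + 125 = 123)
(t(7, 26) + q(-161, 105)) - 18867 = (123 + (42 - 161)) - 18867 = (123 - 119) - 18867 = 4 - 18867 = -18863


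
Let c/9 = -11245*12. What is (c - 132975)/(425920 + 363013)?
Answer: -1347435/788933 ≈ -1.7079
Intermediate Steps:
c = -1214460 (c = 9*(-11245*12) = 9*(-134940) = -1214460)
(c - 132975)/(425920 + 363013) = (-1214460 - 132975)/(425920 + 363013) = -1347435/788933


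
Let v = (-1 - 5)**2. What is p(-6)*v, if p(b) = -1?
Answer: -36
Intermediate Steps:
v = 36 (v = (-6)**2 = 36)
p(-6)*v = -1*36 = -36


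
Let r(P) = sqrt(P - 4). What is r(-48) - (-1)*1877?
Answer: 1877 + 2*I*sqrt(13) ≈ 1877.0 + 7.2111*I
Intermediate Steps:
r(P) = sqrt(-4 + P)
r(-48) - (-1)*1877 = sqrt(-4 - 48) - (-1)*1877 = sqrt(-52) - 1*(-1877) = 2*I*sqrt(13) + 1877 = 1877 + 2*I*sqrt(13)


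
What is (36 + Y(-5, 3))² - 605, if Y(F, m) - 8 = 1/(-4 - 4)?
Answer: 84481/64 ≈ 1320.0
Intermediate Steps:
Y(F, m) = 63/8 (Y(F, m) = 8 + 1/(-4 - 4) = 8 + 1/(-8) = 8 - ⅛ = 63/8)
(36 + Y(-5, 3))² - 605 = (36 + 63/8)² - 605 = (351/8)² - 605 = 123201/64 - 605 = 84481/64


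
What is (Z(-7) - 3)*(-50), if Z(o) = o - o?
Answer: 150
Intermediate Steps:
Z(o) = 0
(Z(-7) - 3)*(-50) = (0 - 3)*(-50) = -3*(-50) = 150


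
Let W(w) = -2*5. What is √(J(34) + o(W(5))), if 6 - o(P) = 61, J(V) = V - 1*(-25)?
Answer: 2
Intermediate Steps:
J(V) = 25 + V (J(V) = V + 25 = 25 + V)
W(w) = -10
o(P) = -55 (o(P) = 6 - 1*61 = 6 - 61 = -55)
√(J(34) + o(W(5))) = √((25 + 34) - 55) = √(59 - 55) = √4 = 2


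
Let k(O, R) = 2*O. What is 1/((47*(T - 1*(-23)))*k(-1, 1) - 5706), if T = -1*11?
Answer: -1/6834 ≈ -0.00014633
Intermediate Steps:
T = -11
1/((47*(T - 1*(-23)))*k(-1, 1) - 5706) = 1/((47*(-11 - 1*(-23)))*(2*(-1)) - 5706) = 1/((47*(-11 + 23))*(-2) - 5706) = 1/((47*12)*(-2) - 5706) = 1/(564*(-2) - 5706) = 1/(-1128 - 5706) = 1/(-6834) = -1/6834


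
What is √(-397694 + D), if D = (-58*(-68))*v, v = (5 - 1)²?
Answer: I*√334590 ≈ 578.44*I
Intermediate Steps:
v = 16 (v = 4² = 16)
D = 63104 (D = -58*(-68)*16 = 3944*16 = 63104)
√(-397694 + D) = √(-397694 + 63104) = √(-334590) = I*√334590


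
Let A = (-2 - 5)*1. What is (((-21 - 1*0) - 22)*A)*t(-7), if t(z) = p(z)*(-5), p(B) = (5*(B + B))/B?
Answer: -15050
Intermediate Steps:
p(B) = 10 (p(B) = (5*(2*B))/B = (10*B)/B = 10)
t(z) = -50 (t(z) = 10*(-5) = -50)
A = -7 (A = -7*1 = -7)
(((-21 - 1*0) - 22)*A)*t(-7) = (((-21 - 1*0) - 22)*(-7))*(-50) = (((-21 + 0) - 22)*(-7))*(-50) = ((-21 - 22)*(-7))*(-50) = -43*(-7)*(-50) = 301*(-50) = -15050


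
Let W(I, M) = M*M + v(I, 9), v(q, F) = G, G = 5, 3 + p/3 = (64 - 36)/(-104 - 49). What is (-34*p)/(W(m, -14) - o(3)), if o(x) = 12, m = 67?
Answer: 974/567 ≈ 1.7178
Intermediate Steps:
p = -487/51 (p = -9 + 3*((64 - 36)/(-104 - 49)) = -9 + 3*(28/(-153)) = -9 + 3*(28*(-1/153)) = -9 + 3*(-28/153) = -9 - 28/51 = -487/51 ≈ -9.5490)
v(q, F) = 5
W(I, M) = 5 + M**2 (W(I, M) = M*M + 5 = M**2 + 5 = 5 + M**2)
(-34*p)/(W(m, -14) - o(3)) = (-34*(-487/51))/((5 + (-14)**2) - 1*12) = 974/(3*((5 + 196) - 12)) = 974/(3*(201 - 12)) = (974/3)/189 = (974/3)*(1/189) = 974/567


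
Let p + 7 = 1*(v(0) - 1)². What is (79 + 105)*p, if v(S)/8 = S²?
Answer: -1104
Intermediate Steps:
v(S) = 8*S²
p = -6 (p = -7 + 1*(8*0² - 1)² = -7 + 1*(8*0 - 1)² = -7 + 1*(0 - 1)² = -7 + 1*(-1)² = -7 + 1*1 = -7 + 1 = -6)
(79 + 105)*p = (79 + 105)*(-6) = 184*(-6) = -1104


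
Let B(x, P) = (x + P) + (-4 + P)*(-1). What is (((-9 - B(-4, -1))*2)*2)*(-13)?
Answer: 468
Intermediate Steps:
B(x, P) = 4 + x (B(x, P) = (P + x) + (4 - P) = 4 + x)
(((-9 - B(-4, -1))*2)*2)*(-13) = (((-9 - (4 - 4))*2)*2)*(-13) = (((-9 - 1*0)*2)*2)*(-13) = (((-9 + 0)*2)*2)*(-13) = (-9*2*2)*(-13) = -18*2*(-13) = -36*(-13) = 468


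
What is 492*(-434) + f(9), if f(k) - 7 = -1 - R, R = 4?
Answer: -213526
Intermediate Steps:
f(k) = 2 (f(k) = 7 + (-1 - 1*4) = 7 + (-1 - 4) = 7 - 5 = 2)
492*(-434) + f(9) = 492*(-434) + 2 = -213528 + 2 = -213526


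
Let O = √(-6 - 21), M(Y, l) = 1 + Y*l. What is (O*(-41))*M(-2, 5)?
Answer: 1107*I*√3 ≈ 1917.4*I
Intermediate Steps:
O = 3*I*√3 (O = √(-27) = 3*I*√3 ≈ 5.1962*I)
(O*(-41))*M(-2, 5) = ((3*I*√3)*(-41))*(1 - 2*5) = (-123*I*√3)*(1 - 10) = -123*I*√3*(-9) = 1107*I*√3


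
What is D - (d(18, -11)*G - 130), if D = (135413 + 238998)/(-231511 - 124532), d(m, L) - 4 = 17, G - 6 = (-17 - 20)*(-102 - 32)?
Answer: -37069435313/356043 ≈ -1.0412e+5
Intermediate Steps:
G = 4964 (G = 6 + (-17 - 20)*(-102 - 32) = 6 - 37*(-134) = 6 + 4958 = 4964)
d(m, L) = 21 (d(m, L) = 4 + 17 = 21)
D = -374411/356043 (D = 374411/(-356043) = 374411*(-1/356043) = -374411/356043 ≈ -1.0516)
D - (d(18, -11)*G - 130) = -374411/356043 - (21*4964 - 130) = -374411/356043 - (104244 - 130) = -374411/356043 - 1*104114 = -374411/356043 - 104114 = -37069435313/356043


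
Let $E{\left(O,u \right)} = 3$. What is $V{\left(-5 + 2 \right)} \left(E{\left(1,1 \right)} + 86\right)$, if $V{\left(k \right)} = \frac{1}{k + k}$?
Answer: $- \frac{89}{6} \approx -14.833$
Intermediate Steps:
$V{\left(k \right)} = \frac{1}{2 k}$
$V{\left(-5 + 2 \right)} \left(E{\left(1,1 \right)} + 86\right) = \frac{1}{2 \left(-5 + 2\right)} \left(3 + 86\right) = \frac{1}{2 \left(-3\right)} 89 = \frac{1}{2} \left(- \frac{1}{3}\right) 89 = \left(- \frac{1}{6}\right) 89 = - \frac{89}{6}$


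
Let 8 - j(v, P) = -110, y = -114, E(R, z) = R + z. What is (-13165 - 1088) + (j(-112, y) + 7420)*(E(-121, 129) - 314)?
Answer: -2320881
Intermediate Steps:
j(v, P) = 118 (j(v, P) = 8 - 1*(-110) = 8 + 110 = 118)
(-13165 - 1088) + (j(-112, y) + 7420)*(E(-121, 129) - 314) = (-13165 - 1088) + (118 + 7420)*((-121 + 129) - 314) = -14253 + 7538*(8 - 314) = -14253 + 7538*(-306) = -14253 - 2306628 = -2320881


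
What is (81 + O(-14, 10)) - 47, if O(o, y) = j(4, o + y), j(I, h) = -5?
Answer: 29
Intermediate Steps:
O(o, y) = -5
(81 + O(-14, 10)) - 47 = (81 - 5) - 47 = 76 - 47 = 29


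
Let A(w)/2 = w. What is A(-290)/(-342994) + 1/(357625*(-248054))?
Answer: 25725990236003/15213552334189750 ≈ 0.0016910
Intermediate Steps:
A(w) = 2*w
A(-290)/(-342994) + 1/(357625*(-248054)) = (2*(-290))/(-342994) + 1/(357625*(-248054)) = -580*(-1/342994) + (1/357625)*(-1/248054) = 290/171497 - 1/88710311750 = 25725990236003/15213552334189750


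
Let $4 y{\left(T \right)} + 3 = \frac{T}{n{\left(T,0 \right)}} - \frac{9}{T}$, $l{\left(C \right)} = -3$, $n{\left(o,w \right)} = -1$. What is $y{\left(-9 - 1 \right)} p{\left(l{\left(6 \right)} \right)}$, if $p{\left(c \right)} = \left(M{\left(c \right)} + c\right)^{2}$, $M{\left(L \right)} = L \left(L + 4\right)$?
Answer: $\frac{711}{10} \approx 71.1$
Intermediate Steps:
$y{\left(T \right)} = - \frac{3}{4} - \frac{9}{4 T} - \frac{T}{4}$ ($y{\left(T \right)} = - \frac{3}{4} + \frac{\frac{T}{-1} - \frac{9}{T}}{4} = - \frac{3}{4} + \frac{T \left(-1\right) - \frac{9}{T}}{4} = - \frac{3}{4} + \frac{- T - \frac{9}{T}}{4} = - \frac{3}{4} - \left(\frac{T}{4} + \frac{9}{4 T}\right) = - \frac{3}{4} - \frac{9}{4 T} - \frac{T}{4}$)
$M{\left(L \right)} = L \left(4 + L\right)$
$p{\left(c \right)} = \left(c + c \left(4 + c\right)\right)^{2}$ ($p{\left(c \right)} = \left(c \left(4 + c\right) + c\right)^{2} = \left(c + c \left(4 + c\right)\right)^{2}$)
$y{\left(-9 - 1 \right)} p{\left(l{\left(6 \right)} \right)} = \frac{-9 + \left(-9 - 1\right) \left(-3 - \left(-9 - 1\right)\right)}{4 \left(-9 - 1\right)} \left(-3\right)^{2} \left(5 - 3\right)^{2} = \frac{-9 - 10 \left(-3 - -10\right)}{4 \left(-10\right)} 9 \cdot 2^{2} = \frac{1}{4} \left(- \frac{1}{10}\right) \left(-9 - 10 \left(-3 + 10\right)\right) 9 \cdot 4 = \frac{1}{4} \left(- \frac{1}{10}\right) \left(-9 - 70\right) 36 = \frac{1}{4} \left(- \frac{1}{10}\right) \left(-79\right) 36 = \frac{79}{40} \cdot 36 = \frac{711}{10}$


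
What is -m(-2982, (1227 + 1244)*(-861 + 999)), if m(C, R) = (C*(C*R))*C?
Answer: 9042213333467664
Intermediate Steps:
m(C, R) = R*C³ (m(C, R) = (R*C²)*C = R*C³)
-m(-2982, (1227 + 1244)*(-861 + 999)) = -(1227 + 1244)*(-861 + 999)*(-2982)³ = -2471*138*(-26516910168) = -340998*(-26516910168) = -1*(-9042213333467664) = 9042213333467664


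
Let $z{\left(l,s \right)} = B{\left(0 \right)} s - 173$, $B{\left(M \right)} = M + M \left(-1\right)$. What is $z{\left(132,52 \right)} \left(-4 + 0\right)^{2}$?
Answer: $-2768$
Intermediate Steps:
$B{\left(M \right)} = 0$ ($B{\left(M \right)} = M - M = 0$)
$z{\left(l,s \right)} = -173$ ($z{\left(l,s \right)} = 0 s - 173 = 0 - 173 = -173$)
$z{\left(132,52 \right)} \left(-4 + 0\right)^{2} = - 173 \left(-4 + 0\right)^{2} = - 173 \left(-4\right)^{2} = \left(-173\right) 16 = -2768$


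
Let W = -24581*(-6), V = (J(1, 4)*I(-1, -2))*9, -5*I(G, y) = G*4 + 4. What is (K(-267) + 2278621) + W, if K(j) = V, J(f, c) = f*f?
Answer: 2426107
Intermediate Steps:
J(f, c) = f²
I(G, y) = -⅘ - 4*G/5 (I(G, y) = -(G*4 + 4)/5 = -(4*G + 4)/5 = -(4 + 4*G)/5 = -⅘ - 4*G/5)
V = 0 (V = (1²*(-⅘ - ⅘*(-1)))*9 = (1*(-⅘ + ⅘))*9 = (1*0)*9 = 0*9 = 0)
K(j) = 0
W = 147486
(K(-267) + 2278621) + W = (0 + 2278621) + 147486 = 2278621 + 147486 = 2426107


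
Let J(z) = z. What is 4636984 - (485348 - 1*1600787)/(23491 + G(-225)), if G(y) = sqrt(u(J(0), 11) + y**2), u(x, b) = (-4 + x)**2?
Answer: 852868242211503/183925480 - 371813*sqrt(50641)/183925480 ≈ 4.6370e+6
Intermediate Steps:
G(y) = sqrt(16 + y**2) (G(y) = sqrt((-4 + 0)**2 + y**2) = sqrt((-4)**2 + y**2) = sqrt(16 + y**2))
4636984 - (485348 - 1*1600787)/(23491 + G(-225)) = 4636984 - (485348 - 1*1600787)/(23491 + sqrt(16 + (-225)**2)) = 4636984 - (485348 - 1600787)/(23491 + sqrt(16 + 50625)) = 4636984 - (-1115439)/(23491 + sqrt(50641)) = 4636984 + 1115439/(23491 + sqrt(50641))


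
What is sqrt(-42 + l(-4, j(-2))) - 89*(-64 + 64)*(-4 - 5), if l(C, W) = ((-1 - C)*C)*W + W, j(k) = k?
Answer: 2*I*sqrt(5) ≈ 4.4721*I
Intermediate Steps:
l(C, W) = W + C*W*(-1 - C) (l(C, W) = (C*(-1 - C))*W + W = C*W*(-1 - C) + W = W + C*W*(-1 - C))
sqrt(-42 + l(-4, j(-2))) - 89*(-64 + 64)*(-4 - 5) = sqrt(-42 - 2*(1 - 1*(-4) - 1*(-4)**2)) - 89*(-64 + 64)*(-4 - 5) = sqrt(-42 - 2*(1 + 4 - 1*16)) - 0*(-9) = sqrt(-42 - 2*(1 + 4 - 16)) - 89*0 = sqrt(-42 - 2*(-11)) + 0 = sqrt(-42 + 22) + 0 = sqrt(-20) + 0 = 2*I*sqrt(5) + 0 = 2*I*sqrt(5)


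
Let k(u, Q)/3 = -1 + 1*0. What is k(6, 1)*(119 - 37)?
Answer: -246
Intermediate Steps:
k(u, Q) = -3 (k(u, Q) = 3*(-1 + 1*0) = 3*(-1 + 0) = 3*(-1) = -3)
k(6, 1)*(119 - 37) = -3*(119 - 37) = -3*82 = -246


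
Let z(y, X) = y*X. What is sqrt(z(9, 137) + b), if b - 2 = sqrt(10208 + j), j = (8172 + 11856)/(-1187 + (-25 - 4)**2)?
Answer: sqrt(36962315 + 173*sqrt(303782810))/173 ≈ 36.548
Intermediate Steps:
j = -10014/173 (j = 20028/(-1187 + (-29)**2) = 20028/(-1187 + 841) = 20028/(-346) = 20028*(-1/346) = -10014/173 ≈ -57.884)
z(y, X) = X*y
b = 2 + sqrt(303782810)/173 (b = 2 + sqrt(10208 - 10014/173) = 2 + sqrt(1755970/173) = 2 + sqrt(303782810)/173 ≈ 102.75)
sqrt(z(9, 137) + b) = sqrt(137*9 + (2 + sqrt(303782810)/173)) = sqrt(1233 + (2 + sqrt(303782810)/173)) = sqrt(1235 + sqrt(303782810)/173)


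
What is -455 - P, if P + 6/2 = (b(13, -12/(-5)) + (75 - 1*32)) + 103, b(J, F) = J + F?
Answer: -3067/5 ≈ -613.40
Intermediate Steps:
b(J, F) = F + J
P = 792/5 (P = -3 + (((-12/(-5) + 13) + (75 - 1*32)) + 103) = -3 + (((-12*(-⅕) + 13) + (75 - 32)) + 103) = -3 + (((12/5 + 13) + 43) + 103) = -3 + ((77/5 + 43) + 103) = -3 + (292/5 + 103) = -3 + 807/5 = 792/5 ≈ 158.40)
-455 - P = -455 - 1*792/5 = -455 - 792/5 = -3067/5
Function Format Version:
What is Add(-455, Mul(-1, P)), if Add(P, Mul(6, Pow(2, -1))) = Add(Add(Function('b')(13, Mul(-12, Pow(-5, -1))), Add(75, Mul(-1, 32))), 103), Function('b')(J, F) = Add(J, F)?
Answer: Rational(-3067, 5) ≈ -613.40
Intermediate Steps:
Function('b')(J, F) = Add(F, J)
P = Rational(792, 5) (P = Add(-3, Add(Add(Add(Mul(-12, Pow(-5, -1)), 13), Add(75, Mul(-1, 32))), 103)) = Add(-3, Add(Add(Add(Mul(-12, Rational(-1, 5)), 13), Add(75, -32)), 103)) = Add(-3, Add(Add(Add(Rational(12, 5), 13), 43), 103)) = Add(-3, Add(Add(Rational(77, 5), 43), 103)) = Add(-3, Add(Rational(292, 5), 103)) = Add(-3, Rational(807, 5)) = Rational(792, 5) ≈ 158.40)
Add(-455, Mul(-1, P)) = Add(-455, Mul(-1, Rational(792, 5))) = Add(-455, Rational(-792, 5)) = Rational(-3067, 5)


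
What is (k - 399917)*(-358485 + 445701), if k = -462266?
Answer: -75196152528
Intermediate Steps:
(k - 399917)*(-358485 + 445701) = (-462266 - 399917)*(-358485 + 445701) = -862183*87216 = -75196152528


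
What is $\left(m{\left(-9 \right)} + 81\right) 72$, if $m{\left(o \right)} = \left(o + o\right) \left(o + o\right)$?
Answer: $29160$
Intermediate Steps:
$m{\left(o \right)} = 4 o^{2}$ ($m{\left(o \right)} = 2 o 2 o = 4 o^{2}$)
$\left(m{\left(-9 \right)} + 81\right) 72 = \left(4 \left(-9\right)^{2} + 81\right) 72 = \left(4 \cdot 81 + 81\right) 72 = \left(324 + 81\right) 72 = 405 \cdot 72 = 29160$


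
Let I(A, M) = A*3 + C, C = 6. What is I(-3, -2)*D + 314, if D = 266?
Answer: -484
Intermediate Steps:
I(A, M) = 6 + 3*A (I(A, M) = A*3 + 6 = 3*A + 6 = 6 + 3*A)
I(-3, -2)*D + 314 = (6 + 3*(-3))*266 + 314 = (6 - 9)*266 + 314 = -3*266 + 314 = -798 + 314 = -484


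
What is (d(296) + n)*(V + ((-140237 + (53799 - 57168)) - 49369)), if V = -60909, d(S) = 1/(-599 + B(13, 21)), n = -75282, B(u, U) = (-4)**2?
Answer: 11142818206788/583 ≈ 1.9113e+10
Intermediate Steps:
B(u, U) = 16
d(S) = -1/583 (d(S) = 1/(-599 + 16) = 1/(-583) = -1/583)
(d(296) + n)*(V + ((-140237 + (53799 - 57168)) - 49369)) = (-1/583 - 75282)*(-60909 + ((-140237 + (53799 - 57168)) - 49369)) = -43889407*(-60909 + ((-140237 - 3369) - 49369))/583 = -43889407*(-60909 + (-143606 - 49369))/583 = -43889407*(-60909 - 192975)/583 = -43889407/583*(-253884) = 11142818206788/583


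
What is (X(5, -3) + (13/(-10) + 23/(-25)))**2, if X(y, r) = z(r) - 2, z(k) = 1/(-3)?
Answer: 466489/22500 ≈ 20.733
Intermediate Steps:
z(k) = -1/3
X(y, r) = -7/3 (X(y, r) = -1/3 - 2 = -7/3)
(X(5, -3) + (13/(-10) + 23/(-25)))**2 = (-7/3 + (13/(-10) + 23/(-25)))**2 = (-7/3 + (13*(-1/10) + 23*(-1/25)))**2 = (-7/3 + (-13/10 - 23/25))**2 = (-7/3 - 111/50)**2 = (-683/150)**2 = 466489/22500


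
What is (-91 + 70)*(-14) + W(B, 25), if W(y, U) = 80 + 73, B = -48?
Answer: 447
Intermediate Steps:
W(y, U) = 153
(-91 + 70)*(-14) + W(B, 25) = (-91 + 70)*(-14) + 153 = -21*(-14) + 153 = 294 + 153 = 447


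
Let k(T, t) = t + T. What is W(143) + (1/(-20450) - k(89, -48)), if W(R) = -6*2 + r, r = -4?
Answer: -1165651/20450 ≈ -57.000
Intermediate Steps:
k(T, t) = T + t
W(R) = -16 (W(R) = -6*2 - 4 = -12 - 4 = -16)
W(143) + (1/(-20450) - k(89, -48)) = -16 + (1/(-20450) - (89 - 48)) = -16 + (-1/20450 - 1*41) = -16 + (-1/20450 - 41) = -16 - 838451/20450 = -1165651/20450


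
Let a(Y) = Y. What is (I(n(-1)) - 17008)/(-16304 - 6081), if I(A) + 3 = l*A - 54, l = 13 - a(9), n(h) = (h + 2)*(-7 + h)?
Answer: 17097/22385 ≈ 0.76377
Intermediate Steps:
n(h) = (-7 + h)*(2 + h) (n(h) = (2 + h)*(-7 + h) = (-7 + h)*(2 + h))
l = 4 (l = 13 - 1*9 = 13 - 9 = 4)
I(A) = -57 + 4*A (I(A) = -3 + (4*A - 54) = -3 + (-54 + 4*A) = -57 + 4*A)
(I(n(-1)) - 17008)/(-16304 - 6081) = ((-57 + 4*(-14 + (-1)² - 5*(-1))) - 17008)/(-16304 - 6081) = ((-57 + 4*(-14 + 1 + 5)) - 17008)/(-22385) = ((-57 + 4*(-8)) - 17008)*(-1/22385) = ((-57 - 32) - 17008)*(-1/22385) = (-89 - 17008)*(-1/22385) = -17097*(-1/22385) = 17097/22385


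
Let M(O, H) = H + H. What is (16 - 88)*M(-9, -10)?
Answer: 1440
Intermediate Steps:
M(O, H) = 2*H
(16 - 88)*M(-9, -10) = (16 - 88)*(2*(-10)) = -72*(-20) = 1440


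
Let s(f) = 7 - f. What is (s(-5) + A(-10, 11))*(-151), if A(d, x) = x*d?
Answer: 14798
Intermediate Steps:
A(d, x) = d*x
(s(-5) + A(-10, 11))*(-151) = ((7 - 1*(-5)) - 10*11)*(-151) = ((7 + 5) - 110)*(-151) = (12 - 110)*(-151) = -98*(-151) = 14798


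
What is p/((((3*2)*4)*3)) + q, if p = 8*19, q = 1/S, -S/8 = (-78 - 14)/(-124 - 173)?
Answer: 11311/6624 ≈ 1.7076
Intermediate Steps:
S = -736/297 (S = -8*(-78 - 14)/(-124 - 173) = -(-736)/(-297) = -(-736)*(-1)/297 = -8*92/297 = -736/297 ≈ -2.4781)
q = -297/736 (q = 1/(-736/297) = -297/736 ≈ -0.40353)
p = 152
p/((((3*2)*4)*3)) + q = 152/(((3*2)*4)*3) - 297/736 = 152/((6*4)*3) - 297/736 = 152/(24*3) - 297/736 = 152/72 - 297/736 = (1/72)*152 - 297/736 = 19/9 - 297/736 = 11311/6624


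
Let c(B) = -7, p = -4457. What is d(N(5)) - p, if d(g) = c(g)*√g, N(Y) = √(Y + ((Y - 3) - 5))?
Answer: 4457 - 7*2^(¼) ≈ 4448.7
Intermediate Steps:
N(Y) = √(-8 + 2*Y) (N(Y) = √(Y + ((-3 + Y) - 5)) = √(Y + (-8 + Y)) = √(-8 + 2*Y))
d(g) = -7*√g
d(N(5)) - p = -7*(-8 + 2*5)^(¼) - 1*(-4457) = -7*(-8 + 10)^(¼) + 4457 = -7*2^(¼) + 4457 = 4457 - 7*2^(¼)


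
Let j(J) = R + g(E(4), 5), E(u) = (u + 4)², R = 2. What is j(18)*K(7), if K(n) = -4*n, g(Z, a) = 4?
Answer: -168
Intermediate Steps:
E(u) = (4 + u)²
j(J) = 6 (j(J) = 2 + 4 = 6)
j(18)*K(7) = 6*(-4*7) = 6*(-28) = -168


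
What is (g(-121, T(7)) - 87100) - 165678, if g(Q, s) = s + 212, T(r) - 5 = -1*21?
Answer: -252582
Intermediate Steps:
T(r) = -16 (T(r) = 5 - 1*21 = 5 - 21 = -16)
g(Q, s) = 212 + s
(g(-121, T(7)) - 87100) - 165678 = ((212 - 16) - 87100) - 165678 = (196 - 87100) - 165678 = -86904 - 165678 = -252582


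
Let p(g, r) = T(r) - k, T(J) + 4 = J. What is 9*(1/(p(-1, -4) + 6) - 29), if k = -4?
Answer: -513/2 ≈ -256.50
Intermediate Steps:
T(J) = -4 + J
p(g, r) = r (p(g, r) = (-4 + r) - 1*(-4) = (-4 + r) + 4 = r)
9*(1/(p(-1, -4) + 6) - 29) = 9*(1/(-4 + 6) - 29) = 9*(1/2 - 29) = 9*(-57/2) = -513/2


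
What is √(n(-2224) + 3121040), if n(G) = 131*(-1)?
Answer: √3120909 ≈ 1766.6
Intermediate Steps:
n(G) = -131
√(n(-2224) + 3121040) = √(-131 + 3121040) = √3120909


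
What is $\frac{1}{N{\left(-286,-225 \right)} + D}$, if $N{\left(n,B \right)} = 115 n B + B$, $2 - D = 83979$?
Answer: $\frac{1}{7316048} \approx 1.3669 \cdot 10^{-7}$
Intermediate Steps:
$D = -83977$ ($D = 2 - 83979 = -83977$)
$N{\left(n,B \right)} = B + 115 B n$ ($N{\left(n,B \right)} = 115 B n + B = B + 115 B n$)
$\frac{1}{N{\left(-286,-225 \right)} + D} = \frac{1}{- 225 \left(1 + 115 \left(-286\right)\right) - 83977} = \frac{1}{- 225 \left(1 - 32890\right) - 83977} = \frac{1}{\left(-225\right) \left(-32889\right) - 83977} = \frac{1}{7400025 - 83977} = \frac{1}{7316048}$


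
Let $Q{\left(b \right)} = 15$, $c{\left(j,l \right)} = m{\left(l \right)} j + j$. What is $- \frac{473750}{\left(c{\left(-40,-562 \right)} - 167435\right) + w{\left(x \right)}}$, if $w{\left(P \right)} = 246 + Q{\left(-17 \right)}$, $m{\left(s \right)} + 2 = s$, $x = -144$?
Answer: $\frac{236875}{72327} \approx 3.2751$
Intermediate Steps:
$m{\left(s \right)} = -2 + s$
$c{\left(j,l \right)} = j + j \left(-2 + l\right)$ ($c{\left(j,l \right)} = \left(-2 + l\right) j + j = j \left(-2 + l\right) + j = j + j \left(-2 + l\right)$)
$w{\left(P \right)} = 261$ ($w{\left(P \right)} = 246 + 15 = 261$)
$- \frac{473750}{\left(c{\left(-40,-562 \right)} - 167435\right) + w{\left(x \right)}} = - \frac{473750}{\left(- 40 \left(-1 - 562\right) - 167435\right) + 261} = - \frac{473750}{\left(\left(-40\right) \left(-563\right) - 167435\right) + 261} = - \frac{473750}{\left(22520 - 167435\right) + 261} = - \frac{473750}{-144915 + 261} = - \frac{473750}{-144654} = \left(-473750\right) \left(- \frac{1}{144654}\right) = \frac{236875}{72327}$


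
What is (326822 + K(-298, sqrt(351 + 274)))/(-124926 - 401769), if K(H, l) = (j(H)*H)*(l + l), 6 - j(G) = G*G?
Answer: -1323417022/526695 ≈ -2512.7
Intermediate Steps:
j(G) = 6 - G**2 (j(G) = 6 - G*G = 6 - G**2)
K(H, l) = 2*H*l*(6 - H**2) (K(H, l) = ((6 - H**2)*H)*(l + l) = (H*(6 - H**2))*(2*l) = 2*H*l*(6 - H**2))
(326822 + K(-298, sqrt(351 + 274)))/(-124926 - 401769) = (326822 + 2*(-298)*sqrt(351 + 274)*(6 - 1*(-298)**2))/(-124926 - 401769) = (326822 + 2*(-298)*sqrt(625)*(6 - 1*88804))/(-526695) = (326822 + 2*(-298)*25*(6 - 88804))*(-1/526695) = (326822 + 2*(-298)*25*(-88798))*(-1/526695) = (326822 + 1323090200)*(-1/526695) = 1323417022*(-1/526695) = -1323417022/526695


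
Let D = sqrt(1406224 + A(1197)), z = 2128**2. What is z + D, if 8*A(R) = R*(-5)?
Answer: 4528384 + sqrt(22487614)/4 ≈ 4.5296e+6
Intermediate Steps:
A(R) = -5*R/8 (A(R) = (R*(-5))/8 = (-5*R)/8 = -5*R/8)
z = 4528384
D = sqrt(22487614)/4 (D = sqrt(1406224 - 5/8*1197) = sqrt(1406224 - 5985/8) = sqrt(11243807/8) = sqrt(22487614)/4 ≈ 1185.5)
z + D = 4528384 + sqrt(22487614)/4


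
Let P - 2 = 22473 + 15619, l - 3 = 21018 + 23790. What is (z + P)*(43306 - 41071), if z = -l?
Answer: -15012495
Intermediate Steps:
l = 44811 (l = 3 + (21018 + 23790) = 3 + 44808 = 44811)
z = -44811 (z = -1*44811 = -44811)
P = 38094 (P = 2 + (22473 + 15619) = 2 + 38092 = 38094)
(z + P)*(43306 - 41071) = (-44811 + 38094)*(43306 - 41071) = -6717*2235 = -15012495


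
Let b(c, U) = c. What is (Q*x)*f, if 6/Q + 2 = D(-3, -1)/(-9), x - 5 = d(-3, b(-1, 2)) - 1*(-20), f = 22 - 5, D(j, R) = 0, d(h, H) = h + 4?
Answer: -1326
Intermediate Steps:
d(h, H) = 4 + h
f = 17
x = 26 (x = 5 + ((4 - 3) - 1*(-20)) = 5 + (1 + 20) = 5 + 21 = 26)
Q = -3 (Q = 6/(-2 + 0/(-9)) = 6/(-2 + 0*(-⅑)) = 6/(-2 + 0) = 6/(-2) = 6*(-½) = -3)
(Q*x)*f = -3*26*17 = -78*17 = -1326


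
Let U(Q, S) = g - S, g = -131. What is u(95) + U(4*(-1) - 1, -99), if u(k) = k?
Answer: 63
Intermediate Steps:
U(Q, S) = -131 - S
u(95) + U(4*(-1) - 1, -99) = 95 + (-131 - 1*(-99)) = 95 + (-131 + 99) = 95 - 32 = 63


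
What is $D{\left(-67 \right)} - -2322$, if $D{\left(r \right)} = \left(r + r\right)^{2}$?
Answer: $20278$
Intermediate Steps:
$D{\left(r \right)} = 4 r^{2}$ ($D{\left(r \right)} = \left(2 r\right)^{2} = 4 r^{2}$)
$D{\left(-67 \right)} - -2322 = 4 \left(-67\right)^{2} - -2322 = 4 \cdot 4489 + 2322 = 17956 + 2322 = 20278$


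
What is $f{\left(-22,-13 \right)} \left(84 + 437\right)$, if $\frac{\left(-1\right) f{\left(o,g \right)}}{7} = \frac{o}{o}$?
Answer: $-3647$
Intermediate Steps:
$f{\left(o,g \right)} = -7$ ($f{\left(o,g \right)} = - 7 \frac{o}{o} = \left(-7\right) 1 = -7$)
$f{\left(-22,-13 \right)} \left(84 + 437\right) = - 7 \left(84 + 437\right) = \left(-7\right) 521 = -3647$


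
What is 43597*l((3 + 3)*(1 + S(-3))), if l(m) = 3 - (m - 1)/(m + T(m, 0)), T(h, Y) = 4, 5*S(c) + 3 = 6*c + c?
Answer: 7106311/94 ≈ 75599.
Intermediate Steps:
S(c) = -3/5 + 7*c/5 (S(c) = -3/5 + (6*c + c)/5 = -3/5 + (7*c)/5 = -3/5 + 7*c/5)
l(m) = 3 - (-1 + m)/(4 + m) (l(m) = 3 - (m - 1)/(m + 4) = 3 - (-1 + m)/(4 + m))
43597*l((3 + 3)*(1 + S(-3))) = 43597*((13 + 2*((3 + 3)*(1 + (-3/5 + (7/5)*(-3)))))/(4 + (3 + 3)*(1 + (-3/5 + (7/5)*(-3))))) = 43597*((13 + 2*(6*(1 + (-3/5 - 21/5))))/(4 + 6*(1 + (-3/5 - 21/5)))) = 43597*((13 + 2*(6*(1 - 24/5)))/(4 + 6*(1 - 24/5))) = 43597*((13 + 2*(6*(-19/5)))/(4 + 6*(-19/5))) = 43597*((13 + 2*(-114/5))/(4 - 114/5)) = 43597*((13 - 228/5)/(-94/5)) = 43597*(-5/94*(-163/5)) = 43597*(163/94) = 7106311/94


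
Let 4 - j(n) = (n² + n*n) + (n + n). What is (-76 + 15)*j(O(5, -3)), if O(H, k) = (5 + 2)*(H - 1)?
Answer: 98820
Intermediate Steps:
O(H, k) = -7 + 7*H (O(H, k) = 7*(-1 + H) = -7 + 7*H)
j(n) = 4 - 2*n - 2*n² (j(n) = 4 - ((n² + n*n) + (n + n)) = 4 - ((n² + n²) + 2*n) = 4 - (2*n² + 2*n) = 4 - (2*n + 2*n²) = 4 + (-2*n - 2*n²) = 4 - 2*n - 2*n²)
(-76 + 15)*j(O(5, -3)) = (-76 + 15)*(4 - 2*(-7 + 7*5) - 2*(-7 + 7*5)²) = -61*(4 - 2*(-7 + 35) - 2*(-7 + 35)²) = -61*(4 - 2*28 - 2*28²) = -61*(4 - 56 - 2*784) = -61*(4 - 56 - 1568) = -61*(-1620) = 98820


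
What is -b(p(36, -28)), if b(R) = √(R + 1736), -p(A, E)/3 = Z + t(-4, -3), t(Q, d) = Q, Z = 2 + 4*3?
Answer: -√1706 ≈ -41.304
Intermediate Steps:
Z = 14 (Z = 2 + 12 = 14)
p(A, E) = -30 (p(A, E) = -3*(14 - 4) = -3*10 = -30)
b(R) = √(1736 + R)
-b(p(36, -28)) = -√(1736 - 30) = -√1706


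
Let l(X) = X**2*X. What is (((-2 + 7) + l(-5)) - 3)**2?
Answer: 15129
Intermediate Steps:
l(X) = X**3
(((-2 + 7) + l(-5)) - 3)**2 = (((-2 + 7) + (-5)**3) - 3)**2 = ((5 - 125) - 3)**2 = (-120 - 3)**2 = (-123)**2 = 15129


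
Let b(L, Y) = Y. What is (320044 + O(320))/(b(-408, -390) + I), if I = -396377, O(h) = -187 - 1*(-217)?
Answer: -320074/396767 ≈ -0.80671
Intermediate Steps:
O(h) = 30 (O(h) = -187 + 217 = 30)
(320044 + O(320))/(b(-408, -390) + I) = (320044 + 30)/(-390 - 396377) = 320074/(-396767) = 320074*(-1/396767) = -320074/396767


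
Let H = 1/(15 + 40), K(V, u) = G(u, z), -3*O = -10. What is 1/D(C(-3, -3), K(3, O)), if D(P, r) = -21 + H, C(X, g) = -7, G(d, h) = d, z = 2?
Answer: -55/1154 ≈ -0.047660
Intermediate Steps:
O = 10/3 (O = -1/3*(-10) = 10/3 ≈ 3.3333)
K(V, u) = u
H = 1/55 ≈ 0.018182
D(P, r) = -1154/55 (D(P, r) = -21 + 1/55 = -1154/55)
1/D(C(-3, -3), K(3, O)) = 1/(-1154/55) = -55/1154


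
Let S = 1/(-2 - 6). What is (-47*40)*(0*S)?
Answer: 0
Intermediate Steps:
S = -1/8 (S = 1/(-8) = -1/8 ≈ -0.12500)
(-47*40)*(0*S) = (-47*40)*(0*(-1/8)) = -1880*0 = 0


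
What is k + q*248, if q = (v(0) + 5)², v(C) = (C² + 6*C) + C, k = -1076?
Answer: 5124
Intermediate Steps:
v(C) = C² + 7*C
q = 25 (q = (0*(7 + 0) + 5)² = (0*7 + 5)² = (0 + 5)² = 5² = 25)
k + q*248 = -1076 + 25*248 = -1076 + 6200 = 5124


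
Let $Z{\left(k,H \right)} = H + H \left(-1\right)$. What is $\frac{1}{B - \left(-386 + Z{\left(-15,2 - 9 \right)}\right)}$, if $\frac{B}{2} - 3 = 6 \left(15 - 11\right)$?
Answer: $\frac{1}{440} \approx 0.0022727$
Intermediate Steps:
$Z{\left(k,H \right)} = 0$ ($Z{\left(k,H \right)} = H - H = 0$)
$B = 54$ ($B = 6 + 2 \cdot 6 \left(15 - 11\right) = 6 + 2 \cdot 6 \cdot 4 = 6 + 2 \cdot 24 = 6 + 48 = 54$)
$\frac{1}{B - \left(-386 + Z{\left(-15,2 - 9 \right)}\right)} = \frac{1}{54 + \left(386 - 0\right)} = \frac{1}{54 + \left(386 + 0\right)} = \frac{1}{54 + 386} = \frac{1}{440}$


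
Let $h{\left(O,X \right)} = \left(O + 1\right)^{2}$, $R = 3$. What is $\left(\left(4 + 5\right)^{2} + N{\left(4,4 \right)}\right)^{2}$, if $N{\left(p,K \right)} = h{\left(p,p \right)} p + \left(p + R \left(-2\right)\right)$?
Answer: $32041$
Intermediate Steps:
$h{\left(O,X \right)} = \left(1 + O\right)^{2}$
$N{\left(p,K \right)} = -6 + p + p \left(1 + p\right)^{2}$ ($N{\left(p,K \right)} = \left(1 + p\right)^{2} p + \left(p + 3 \left(-2\right)\right) = p \left(1 + p\right)^{2} + \left(p - 6\right) = p \left(1 + p\right)^{2} + \left(-6 + p\right) = -6 + p + p \left(1 + p\right)^{2}$)
$\left(\left(4 + 5\right)^{2} + N{\left(4,4 \right)}\right)^{2} = \left(\left(4 + 5\right)^{2} + \left(-6 + 4 + 4 \left(1 + 4\right)^{2}\right)\right)^{2} = \left(9^{2} + \left(-6 + 4 + 4 \cdot 5^{2}\right)\right)^{2} = \left(81 + \left(-6 + 4 + 4 \cdot 25\right)\right)^{2} = \left(81 + \left(-6 + 4 + 100\right)\right)^{2} = \left(81 + 98\right)^{2} = 179^{2} = 32041$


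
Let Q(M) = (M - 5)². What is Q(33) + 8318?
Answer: 9102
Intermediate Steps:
Q(M) = (-5 + M)²
Q(33) + 8318 = (-5 + 33)² + 8318 = 28² + 8318 = 784 + 8318 = 9102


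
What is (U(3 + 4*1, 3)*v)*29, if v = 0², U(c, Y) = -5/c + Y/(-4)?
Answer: 0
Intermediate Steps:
U(c, Y) = -5/c - Y/4 (U(c, Y) = -5/c + Y*(-¼) = -5/c - Y/4)
v = 0
(U(3 + 4*1, 3)*v)*29 = ((-5/(3 + 4*1) - ¼*3)*0)*29 = ((-5/(3 + 4) - ¾)*0)*29 = ((-5/7 - ¾)*0)*29 = -41/28*0*29 = 0*29 = 0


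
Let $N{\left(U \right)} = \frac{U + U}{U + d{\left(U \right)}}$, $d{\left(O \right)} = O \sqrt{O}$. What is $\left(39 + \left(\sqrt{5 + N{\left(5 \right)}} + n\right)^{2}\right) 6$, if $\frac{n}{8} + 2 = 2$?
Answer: $261 + 3 \sqrt{5} \approx 267.71$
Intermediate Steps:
$n = 0$ ($n = -16 + 8 \cdot 2 = -16 + 16 = 0$)
$d{\left(O \right)} = O^{\frac{3}{2}}$
$N{\left(U \right)} = \frac{2 U}{U + U^{\frac{3}{2}}}$ ($N{\left(U \right)} = \frac{U + U}{U + U^{\frac{3}{2}}} = \frac{2 U}{U + U^{\frac{3}{2}}}$)
$\left(39 + \left(\sqrt{5 + N{\left(5 \right)}} + n\right)^{2}\right) 6 = \left(39 + \left(\sqrt{5 + 2 \cdot 5 \frac{1}{5 + 5^{\frac{3}{2}}}} + 0\right)^{2}\right) 6 = \left(39 + \left(\sqrt{5 + 2 \cdot 5 \frac{1}{5 + 5 \sqrt{5}}} + 0\right)^{2}\right) 6 = \left(39 + \left(\sqrt{5 + \frac{10}{5 + 5 \sqrt{5}}} + 0\right)^{2}\right) 6 = \left(39 + \left(\sqrt{5 + \frac{10}{5 + 5 \sqrt{5}}}\right)^{2}\right) 6 = \left(39 + \left(5 + \frac{10}{5 + 5 \sqrt{5}}\right)\right) 6 = \left(44 + \frac{10}{5 + 5 \sqrt{5}}\right) 6 = 264 + \frac{60}{5 + 5 \sqrt{5}}$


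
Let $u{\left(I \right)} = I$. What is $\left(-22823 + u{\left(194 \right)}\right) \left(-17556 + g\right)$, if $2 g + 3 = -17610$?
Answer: $\frac{1193114025}{2} \approx 5.9656 \cdot 10^{8}$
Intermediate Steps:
$g = - \frac{17613}{2}$ ($g = - \frac{3}{2} + \frac{1}{2} \left(-17610\right) = - \frac{3}{2} - 8805 = - \frac{17613}{2} \approx -8806.5$)
$\left(-22823 + u{\left(194 \right)}\right) \left(-17556 + g\right) = \left(-22823 + 194\right) \left(-17556 - \frac{17613}{2}\right) = \left(-22629\right) \left(- \frac{52725}{2}\right) = \frac{1193114025}{2}$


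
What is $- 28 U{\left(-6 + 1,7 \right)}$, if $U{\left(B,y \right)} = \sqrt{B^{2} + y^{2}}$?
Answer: $- 28 \sqrt{74} \approx -240.87$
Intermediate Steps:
$- 28 U{\left(-6 + 1,7 \right)} = - 28 \sqrt{\left(-6 + 1\right)^{2} + 7^{2}} = - 28 \sqrt{\left(-5\right)^{2} + 49} = - 28 \sqrt{25 + 49} = - 28 \sqrt{74}$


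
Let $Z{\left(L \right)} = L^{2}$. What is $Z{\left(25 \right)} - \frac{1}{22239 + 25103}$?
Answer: $\frac{29588749}{47342} \approx 625.0$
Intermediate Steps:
$Z{\left(25 \right)} - \frac{1}{22239 + 25103} = 25^{2} - \frac{1}{22239 + 25103} = 625 - \frac{1}{47342} = \frac{29588749}{47342}$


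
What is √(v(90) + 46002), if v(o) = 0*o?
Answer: √46002 ≈ 214.48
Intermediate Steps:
v(o) = 0
√(v(90) + 46002) = √(0 + 46002) = √46002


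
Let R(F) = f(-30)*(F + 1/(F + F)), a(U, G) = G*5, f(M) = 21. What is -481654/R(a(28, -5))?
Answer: 24082700/26271 ≈ 916.70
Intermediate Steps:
a(U, G) = 5*G
R(F) = 21*F + 21/(2*F) (R(F) = 21*(F + 1/(F + F)) = 21*(F + 1/(2*F)) = 21*F + 21/(2*F))
-481654/R(a(28, -5)) = -481654/(21*(5*(-5)) + 21/(2*((5*(-5))))) = -481654/(21*(-25) + (21/2)/(-25)) = -481654/(-525 + (21/2)*(-1/25)) = -481654/(-525 - 21/50) = -481654/(-26271/50) = -481654*(-50/26271) = 24082700/26271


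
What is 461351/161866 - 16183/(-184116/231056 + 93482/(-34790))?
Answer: 376239786608976867/80947373215202 ≈ 4648.0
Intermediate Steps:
461351/161866 - 16183/(-184116/231056 + 93482/(-34790)) = 461351*(1/161866) - 16183/(-184116*1/231056 + 93482*(-1/34790)) = 461351/161866 - 16183/(-46029/57764 - 46741/17395) = 461351/161866 - 16183/(-500088797/143543540) = 461351/161866 - 16183*(-143543540/500088797) = 461351/161866 + 2322965107820/500088797 = 376239786608976867/80947373215202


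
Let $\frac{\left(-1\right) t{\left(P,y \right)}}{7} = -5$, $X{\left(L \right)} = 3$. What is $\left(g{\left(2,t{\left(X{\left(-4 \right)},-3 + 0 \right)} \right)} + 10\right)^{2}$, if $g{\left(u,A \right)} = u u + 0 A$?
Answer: $196$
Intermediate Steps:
$t{\left(P,y \right)} = 35$ ($t{\left(P,y \right)} = \left(-7\right) \left(-5\right) = 35$)
$g{\left(u,A \right)} = u^{2}$ ($g{\left(u,A \right)} = u^{2} + 0 = u^{2}$)
$\left(g{\left(2,t{\left(X{\left(-4 \right)},-3 + 0 \right)} \right)} + 10\right)^{2} = \left(2^{2} + 10\right)^{2} = \left(4 + 10\right)^{2} = 14^{2} = 196$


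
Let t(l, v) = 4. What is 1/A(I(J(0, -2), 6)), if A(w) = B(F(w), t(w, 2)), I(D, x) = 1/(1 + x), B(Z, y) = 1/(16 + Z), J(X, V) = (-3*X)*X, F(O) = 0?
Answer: 16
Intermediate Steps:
J(X, V) = -3*X**2
A(w) = 1/16 (A(w) = 1/(16 + 0) = 1/16)
1/A(I(J(0, -2), 6)) = 1/(1/16) = 16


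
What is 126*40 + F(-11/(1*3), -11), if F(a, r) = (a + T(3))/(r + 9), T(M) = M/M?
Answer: 15124/3 ≈ 5041.3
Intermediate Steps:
T(M) = 1
F(a, r) = (1 + a)/(9 + r) (F(a, r) = (a + 1)/(r + 9) = (1 + a)/(9 + r))
126*40 + F(-11/(1*3), -11) = 126*40 + (1 - 11/(1*3))/(9 - 11) = 5040 + (1 - 11/3)/(-2) = 5040 - (1 - 11*⅓)/2 = 5040 - (1 - 11/3)/2 = 5040 - ½*(-8/3) = 5040 + 4/3 = 15124/3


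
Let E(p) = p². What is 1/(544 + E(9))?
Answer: 1/625 ≈ 0.0016000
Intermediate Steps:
1/(544 + E(9)) = 1/(544 + 9²) = 1/(544 + 81) = 1/625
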